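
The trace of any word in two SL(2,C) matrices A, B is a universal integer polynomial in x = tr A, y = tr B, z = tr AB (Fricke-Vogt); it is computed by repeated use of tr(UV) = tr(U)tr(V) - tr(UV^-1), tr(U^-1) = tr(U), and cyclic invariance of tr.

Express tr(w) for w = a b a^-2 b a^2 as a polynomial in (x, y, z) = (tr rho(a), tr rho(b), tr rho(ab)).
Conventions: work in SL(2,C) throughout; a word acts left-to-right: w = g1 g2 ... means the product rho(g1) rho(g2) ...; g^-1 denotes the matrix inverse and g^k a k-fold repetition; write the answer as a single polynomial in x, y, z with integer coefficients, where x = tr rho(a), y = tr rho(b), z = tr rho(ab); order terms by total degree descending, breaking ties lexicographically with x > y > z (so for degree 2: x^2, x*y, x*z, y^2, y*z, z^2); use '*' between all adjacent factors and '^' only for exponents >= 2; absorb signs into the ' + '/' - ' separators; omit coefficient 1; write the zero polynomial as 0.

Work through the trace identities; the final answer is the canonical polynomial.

use: trace(a^2 b) = trace(a)*trace(b a) - trace(b)  (reduce the a square) = x*z - y
trace(a^2) = trace(a)*trace(a) - trace(1)  (reduce the a square) = x^2 - 2
use: trace(b^2 a^2) = trace(b)*trace(a^2 b) - trace(a^2)  (reduce the b square) = x*y*z - x^2 - y^2 + 2
trace(b^2 a) = trace(b)*trace(a b) - trace(a)  (reduce the b square) = y*z - x
use: trace(b a^3 b) = trace(a)*trace(b^2 a^2) - trace(b^2 a)  (reduce the a square) = x^2*y*z - x^3 - x*y^2 - y*z + 3*x
use: trace(b a b a) = trace(b a)*trace(b a) - trace(1)  (split on b) = z^2 - 2
trace(a b a b a) = trace(a)*trace(b a b a) - trace(b a b)  (reduce the a square) = x*z^2 - y*z - x
trace(b a^3 b a) = trace(a)*trace(a b a b a) - trace(a b a b)  (reduce the a square) = x^2*z^2 - x*y*z - x^2 - z^2 + 2
use: trace(b a^3 b a^-1) = trace(b a^3 b)*trace(a) - trace(b a^3 b a)  (eliminate a^-1) = x^3*y*z - x^4 - x^2*y^2 - x^2*z^2 + 4*x^2 + z^2 - 2
apply: trace(a b a^-2 b a^2) = trace(b a^3 b a^-1)*trace(a) - trace(b a^3 b)  (eliminate a^-1) = x^4*y*z - x^5 - x^3*y^2 - x^3*z^2 - x^2*y*z + 5*x^3 + x*y^2 + x*z^2 + y*z - 5*x

x^4*y*z - x^5 - x^3*y^2 - x^3*z^2 - x^2*y*z + 5*x^3 + x*y^2 + x*z^2 + y*z - 5*x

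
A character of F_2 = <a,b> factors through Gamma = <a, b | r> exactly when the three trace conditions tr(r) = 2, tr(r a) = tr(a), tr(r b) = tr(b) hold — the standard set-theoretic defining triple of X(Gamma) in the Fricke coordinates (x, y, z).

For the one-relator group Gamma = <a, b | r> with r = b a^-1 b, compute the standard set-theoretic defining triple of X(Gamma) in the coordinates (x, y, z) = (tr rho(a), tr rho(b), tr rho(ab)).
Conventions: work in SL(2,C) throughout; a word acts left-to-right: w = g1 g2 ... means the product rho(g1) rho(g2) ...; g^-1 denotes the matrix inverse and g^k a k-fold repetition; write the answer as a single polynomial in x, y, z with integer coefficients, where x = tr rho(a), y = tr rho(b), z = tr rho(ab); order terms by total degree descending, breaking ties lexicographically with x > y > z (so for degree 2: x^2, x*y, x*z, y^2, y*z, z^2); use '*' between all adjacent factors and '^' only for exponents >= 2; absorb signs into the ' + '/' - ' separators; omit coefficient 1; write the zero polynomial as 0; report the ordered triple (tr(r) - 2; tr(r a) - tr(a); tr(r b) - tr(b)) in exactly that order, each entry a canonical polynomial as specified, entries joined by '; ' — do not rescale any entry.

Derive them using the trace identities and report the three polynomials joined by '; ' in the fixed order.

x*y^2 - y*z - x - 2; x*y*z - x^2 - z^2 - x + 2; x*y^3 - y^2*z - 2*x*y - y + z

reduce: tr(b^2) = tr(b) tr(b) - tr(1) = y^2 - 2
tr(b^2 a) = tr(b) tr(a b) - tr(a) = y*z - x
so tr(b a^-1 b) = tr(b^2) tr(a) - tr(b^2 a) = x*y^2 - y*z - x
tr(b a b a) = tr(b a) tr(b a) - tr(1) = z^2 - 2
tr(b a^-1 b a) = tr(b a b) tr(a) - tr(b a b a) = x*y*z - x^2 - z^2 + 2
tr(b^3) = tr(b) tr(b^2) - tr(b)  (reduce the b square) = y^3 - 3*y
so tr(b^3 a) = tr(b) tr(b a b) - tr(b a)  (reduce the b square) = y^2*z - x*y - z
tr(b a^-1 b^2) = tr(b^3) tr(a) - tr(b^3 a)  (eliminate a^-1) = x*y^3 - y^2*z - 2*x*y + z
assemble the triple (tr(r) - 2; tr(r a) - x; tr(r b) - y)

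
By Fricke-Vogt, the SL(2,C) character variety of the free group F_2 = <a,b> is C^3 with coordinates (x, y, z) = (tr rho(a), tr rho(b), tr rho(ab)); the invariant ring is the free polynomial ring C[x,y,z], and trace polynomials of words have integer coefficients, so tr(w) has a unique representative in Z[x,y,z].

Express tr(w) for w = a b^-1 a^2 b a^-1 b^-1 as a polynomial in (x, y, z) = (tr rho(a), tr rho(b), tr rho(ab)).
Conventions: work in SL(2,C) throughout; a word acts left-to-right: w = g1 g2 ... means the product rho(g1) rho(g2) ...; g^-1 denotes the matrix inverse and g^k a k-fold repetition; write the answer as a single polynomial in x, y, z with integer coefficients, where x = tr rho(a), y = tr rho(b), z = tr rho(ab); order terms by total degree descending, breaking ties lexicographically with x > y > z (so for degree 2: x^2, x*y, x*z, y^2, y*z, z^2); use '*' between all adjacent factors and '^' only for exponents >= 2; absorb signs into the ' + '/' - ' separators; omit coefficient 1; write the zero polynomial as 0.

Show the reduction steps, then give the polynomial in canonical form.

reduce: trace(a^2) = trace(a)*trace(a) - trace(1) = x^2 - 2
trace(a^3) = trace(a)*trace(a^2) - trace(a) = x^3 - 3*x
trace(a b a) = trace(a)*trace(b a) - trace(b) = x*z - y
trace(a^3 b) = trace(a)*trace(a b a) - trace(a b) = x^2*z - x*y - z
trace(a b^-1 a^2) = trace(a^3)*trace(b) - trace(a^3 b) = x^3*y - x^2*z - 2*x*y + z
so trace(a^2 b a^2) = trace(a)*trace(a^2 b a) - trace(a^2 b) = x^3*z - x^2*y - 2*x*z + y
trace(b a b a) = trace(a b)*trace(a b) - trace(1) = z^2 - 2
reduce: trace(b a b) = trace(b)*trace(a b) - trace(a) = y*z - x
reduce: trace(b a^2 b a) = trace(a)*trace(b a b a) - trace(b a b) = x*z^2 - y*z - x
trace(b^2) = trace(b)*trace(b) - trace(1) = y^2 - 2
trace(b a^2 b) = trace(a)*trace(b^2 a) - trace(b^2) = x*y*z - x^2 - y^2 + 2
so trace(a^2 b a^2 b) = trace(a)*trace(b a^2 b a) - trace(b a^2 b) = x^2*z^2 - 2*x*y*z + y^2 - 2
trace(a b^-1 a^2 b a) = trace(a^2 b a^2)*trace(b) - trace(a^2 b a^2 b) = x^3*y*z - x^2*y^2 - x^2*z^2 + 2
reduce: trace(a^2 b a b a) = trace(a)*trace(b a b a^2) - trace(b a b a) = x^2*z^2 - x*y*z - x^2 - z^2 + 2
reduce: trace(b a b a b a) = trace(a b a b)*trace(a b) - trace(b a) = z^3 - 3*z
trace(b a b a b) = trace(b)*trace(a b a b) - trace(a b a) = y*z^2 - x*z - y
so trace(a^2 b a b a b) = trace(a)*trace(b a b a b a) - trace(b a b a b) = x*z^3 - y*z^2 - 2*x*z + y
so trace(a b^-1 a^2 b a b) = trace(a^2 b a b a)*trace(b) - trace(a^2 b a b a b) = x^2*y*z^2 - x*y^2*z - x*z^3 - x^2*y + 2*x*z + y
so trace(b^-1 a b^-1 a^2 b a) = trace(a b^-1 a^2 b a)*trace(b) - trace(a b^-1 a^2 b a b) = x^3*y^2*z - x^2*y^3 - 2*x^2*y*z^2 + x*y^2*z + x*z^3 + x^2*y - 2*x*z + y
reduce: trace(a b^-1 a^2 b a^-1 b^-1) = trace(b^-1 a b^-1 a^2 b)*trace(a) - trace(b^-1 a b^-1 a^2 b a) = -x^3*y^2*z + x^4*y + x^2*y^3 + 2*x^2*y*z^2 - x^3*z - x*y^2*z - x*z^3 - 3*x^2*y + 3*x*z - y

-x^3*y^2*z + x^4*y + x^2*y^3 + 2*x^2*y*z^2 - x^3*z - x*y^2*z - x*z^3 - 3*x^2*y + 3*x*z - y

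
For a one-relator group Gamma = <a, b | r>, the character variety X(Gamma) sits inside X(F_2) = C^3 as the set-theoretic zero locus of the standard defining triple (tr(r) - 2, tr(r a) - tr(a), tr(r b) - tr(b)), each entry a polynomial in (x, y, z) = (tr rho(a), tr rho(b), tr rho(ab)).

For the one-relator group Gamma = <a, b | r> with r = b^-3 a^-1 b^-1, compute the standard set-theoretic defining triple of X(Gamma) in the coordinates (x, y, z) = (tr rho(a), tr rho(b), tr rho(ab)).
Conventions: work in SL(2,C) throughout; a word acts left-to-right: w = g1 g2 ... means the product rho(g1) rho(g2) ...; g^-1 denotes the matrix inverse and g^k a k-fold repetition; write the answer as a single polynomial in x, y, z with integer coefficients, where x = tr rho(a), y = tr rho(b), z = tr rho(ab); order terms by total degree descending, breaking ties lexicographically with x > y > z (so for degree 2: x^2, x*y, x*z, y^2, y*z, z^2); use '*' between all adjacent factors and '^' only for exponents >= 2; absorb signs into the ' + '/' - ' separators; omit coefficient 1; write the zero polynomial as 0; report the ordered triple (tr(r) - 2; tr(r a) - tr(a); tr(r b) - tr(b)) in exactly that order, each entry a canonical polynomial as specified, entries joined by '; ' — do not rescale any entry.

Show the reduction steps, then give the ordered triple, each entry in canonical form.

trace(b^-1) = trace(b) = y
trace(b^-1 a) = trace(a) trace(b) - trace(a b)  (eliminate b^-1) = x*y - z
trace(a^-1 b^-1) = trace(b^-1) trace(a) - trace(b^-1 a)  (eliminate a^-1) = z
trace(b^-2 a^-1) = trace(a^-1 b^-1) trace(b) - trace(a^-1)  (eliminate b^-1) = y*z - x
trace(b^-2 a^-1 b^-1) = trace(b^-2 a^-1) trace(b) - trace(b^-2 a^-1 b)  (eliminate b^-1) = y^2*z - x*y - z
trace(b^-3 a^-1 b^-1) = trace(b^-2 a^-1 b^-1) trace(b) - trace(b^-2 a^-1)  (eliminate b^-1) = y^3*z - x*y^2 - 2*y*z + x
trace(b^-1 a b^-1) = trace(a b^-1) trace(b) - trace(a) = x*y^2 - y*z - x
trace(b^-1 a b^-2) = trace(b^-1 a b^-1) trace(b) - trace(b^-1 a) = x*y^3 - y^2*z - 2*x*y + z
trace(a^2) = trace(a) trace(a) - trace(1) = x^2 - 2
trace(a^2 b) = trace(a) trace(b a) - trace(b) = x*z - y
trace(a b^-1 a) = trace(a^2) trace(b) - trace(a^2 b) = x^2*y - x*z - y
trace(a b a b) = trace(b a) trace(b a) - trace(1) = z^2 - 2
trace(a b^-1 a b) = trace(a b a) trace(b) - trace(a b a b) = x*y*z - y^2 - z^2 + 2
trace(a b^-1 a b^-1) = trace(a b^-1 a) trace(b) - trace(a b^-1 a b) = x^2*y^2 - 2*x*y*z + z^2 - 2
trace(b^-1 a b^-2 a) = trace(a b^-1 a b^-1) trace(b) - trace(a b^-1 a) = x^2*y^3 - 2*x*y^2*z - x^2*y + y*z^2 + x*z - y
trace(a^-1 b^-1 a b^-2) = trace(b^-1 a b^-2) trace(a) - trace(b^-1 a b^-2 a) = x*y^2*z - x^2*y - y*z^2 + y
trace(a b^-1 a^-1 b) = trace(b a b^-1) trace(a) - trace(b a b^-1 a) = -x*y*z + x^2 + y^2 + z^2 - 2
trace(a^-1 b^-1 a b^-1) = trace(a b^-1 a^-1) trace(b) - trace(a b^-1 a^-1 b) = x*y*z - x^2 - z^2 + 2
trace(b^-3 a^-1 b^-1 a) = trace(a^-1 b^-1 a b^-2) trace(b) - trace(a^-1 b^-1 a b^-1) = x*y^3*z - x^2*y^2 - y^2*z^2 - x*y*z + x^2 + y^2 + z^2 - 2
assemble the triple (trace(r) - 2; trace(r a) - x; trace(r b) - y)

y^3*z - x*y^2 - 2*y*z + x - 2; x*y^3*z - x^2*y^2 - y^2*z^2 - x*y*z + x^2 + y^2 + z^2 - x - 2; y^2*z - x*y - y - z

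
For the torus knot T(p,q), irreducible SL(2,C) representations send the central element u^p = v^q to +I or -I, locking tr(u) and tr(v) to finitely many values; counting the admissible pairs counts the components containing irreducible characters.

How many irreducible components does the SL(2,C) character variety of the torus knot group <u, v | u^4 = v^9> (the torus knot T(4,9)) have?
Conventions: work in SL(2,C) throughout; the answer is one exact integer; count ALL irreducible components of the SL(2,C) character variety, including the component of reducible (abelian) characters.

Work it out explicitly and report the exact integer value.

For T(4,9): irreducibility forces the central element u^4 = v^9 to one of +I, -I.
So on each irreducible component the traces are pinned: tr(u) = 2*cos(pi*alpha/4) with 1 <= alpha <= 3, tr(v) = 2*cos(pi*beta/9) with 1 <= beta <= 8.
Consistency of u^4 = (-1)^alpha I with v^9 = (-1)^beta I forces alpha = beta (mod 2).
Counting: 2 odd alphas x 4 odd betas + 1 even alphas x 4 even betas = 8 + 4 = 12.
components with irreducible characters: 12; plus the single component of reducible (abelian) characters: total 13.

13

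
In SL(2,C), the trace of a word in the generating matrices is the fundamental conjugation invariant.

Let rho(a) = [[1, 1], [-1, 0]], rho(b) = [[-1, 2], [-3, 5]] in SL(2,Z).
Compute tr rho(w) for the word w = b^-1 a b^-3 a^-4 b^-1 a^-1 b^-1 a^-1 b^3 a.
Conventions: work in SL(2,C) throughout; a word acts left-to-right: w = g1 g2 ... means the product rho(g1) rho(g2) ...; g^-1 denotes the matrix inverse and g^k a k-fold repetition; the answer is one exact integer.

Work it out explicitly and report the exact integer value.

-5748656

rho(b^-1) = [[5, -2], [3, -1]]
... * rho(a) = [[1, 1], [-1, 0]]  ->  [[7, 5], [4, 3]]
... * rho(b^-1) = [[5, -2], [3, -1]]  ->  [[50, -19], [29, -11]]
... * rho(b^-1) = [[5, -2], [3, -1]]  ->  [[193, -81], [112, -47]]
... * rho(b^-1) = [[5, -2], [3, -1]]  ->  [[722, -305], [419, -177]]
... * rho(a^-1) = [[0, -1], [1, 1]]  ->  [[-305, -1027], [-177, -596]]
... * rho(a^-1) = [[0, -1], [1, 1]]  ->  [[-1027, -722], [-596, -419]]
... * rho(a^-1) = [[0, -1], [1, 1]]  ->  [[-722, 305], [-419, 177]]
... * rho(a^-1) = [[0, -1], [1, 1]]  ->  [[305, 1027], [177, 596]]
... * rho(b^-1) = [[5, -2], [3, -1]]  ->  [[4606, -1637], [2673, -950]]
... * rho(a^-1) = [[0, -1], [1, 1]]  ->  [[-1637, -6243], [-950, -3623]]
... * rho(b^-1) = [[5, -2], [3, -1]]  ->  [[-26914, 9517], [-15619, 5523]]
... * rho(a^-1) = [[0, -1], [1, 1]]  ->  [[9517, 36431], [5523, 21142]]
... * rho(b) = [[-1, 2], [-3, 5]]  ->  [[-118810, 201189], [-68949, 116756]]
... * rho(b) = [[-1, 2], [-3, 5]]  ->  [[-484757, 768325], [-281319, 445882]]
... * rho(b) = [[-1, 2], [-3, 5]]  ->  [[-1820218, 2872111], [-1056327, 1666772]]
... * rho(a) = [[1, 1], [-1, 0]]  ->  [[-4692329, -1820218], [-2723099, -1056327]]
tr = -4692329 + -1056327 = -5748656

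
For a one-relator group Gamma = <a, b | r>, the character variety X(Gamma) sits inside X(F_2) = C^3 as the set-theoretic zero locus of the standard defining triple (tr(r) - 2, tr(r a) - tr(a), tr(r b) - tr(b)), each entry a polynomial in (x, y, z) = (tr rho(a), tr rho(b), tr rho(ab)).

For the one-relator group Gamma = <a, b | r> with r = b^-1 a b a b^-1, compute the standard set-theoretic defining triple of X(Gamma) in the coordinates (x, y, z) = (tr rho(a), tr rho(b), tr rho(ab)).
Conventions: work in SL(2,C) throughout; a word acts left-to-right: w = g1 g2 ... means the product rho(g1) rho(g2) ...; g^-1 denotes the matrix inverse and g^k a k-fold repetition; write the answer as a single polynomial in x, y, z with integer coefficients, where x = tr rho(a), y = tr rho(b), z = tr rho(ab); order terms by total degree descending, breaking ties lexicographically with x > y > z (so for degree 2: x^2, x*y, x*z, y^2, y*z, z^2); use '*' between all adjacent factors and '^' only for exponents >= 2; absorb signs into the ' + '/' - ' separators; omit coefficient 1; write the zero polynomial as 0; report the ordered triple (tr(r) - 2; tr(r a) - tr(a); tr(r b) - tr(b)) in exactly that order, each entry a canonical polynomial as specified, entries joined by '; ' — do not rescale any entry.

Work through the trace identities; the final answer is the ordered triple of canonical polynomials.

tr(a b a) = tr(a) tr(b a) - tr(b) = x*z - y
tr(a b a b) = tr(b a) tr(b a) - tr(1)   [split at repeated b] = z^2 - 2
tr(b^-1 a b a) = tr(a b a) tr(b) - tr(a b a b) = x*y*z - y^2 - z^2 + 2
tr(b^-1 a b a b^-1) = tr(b^-1 a b a) tr(b) - tr(b^-1 a b a b) = x*y^2*z - y^3 - y*z^2 - x*z + 3*y
tr(a b a^2) = tr(a) tr(b a^2) - tr(b a)   [square of a] = x^2*z - x*y - z
tr(b a b) = tr(b) tr(a b) - tr(a)   [square of b] = y*z - x
tr(a b a^2 b) = tr(a) tr(b a b a) - tr(b a b)   [square of a] = x*z^2 - y*z - x
tr(a b^-1 a b a) = tr(a b a^2) tr(b) - tr(a b a^2 b)   [inverse elimination on b] = x^2*y*z - x*y^2 - x*z^2 + x
tr(a b a b a b) = tr(a b a b) tr(a b) - tr(b a)   [split at a repeated a] = z^3 - 3*z
tr(a b^-1 a b a b) = tr(a b a b a) tr(b) - tr(a b a b a b)   [inverse elimination on b] = x*y*z^2 - y^2*z - z^3 - x*y + 3*z
tr(b^-1 a b a b^-1 a) = tr(a b^-1 a b a) tr(b) - tr(a b^-1 a b a b)   [inverse elimination on b] = x^2*y^2*z - x*y^3 - 2*x*y*z^2 + y^2*z + z^3 + 2*x*y - 3*z
assemble the triple (tr(r) - 2; tr(r a) - x; tr(r b) - y)

x*y^2*z - y^3 - y*z^2 - x*z + 3*y - 2; x^2*y^2*z - x*y^3 - 2*x*y*z^2 + y^2*z + z^3 + 2*x*y - x - 3*z; x*y*z - y^2 - z^2 - y + 2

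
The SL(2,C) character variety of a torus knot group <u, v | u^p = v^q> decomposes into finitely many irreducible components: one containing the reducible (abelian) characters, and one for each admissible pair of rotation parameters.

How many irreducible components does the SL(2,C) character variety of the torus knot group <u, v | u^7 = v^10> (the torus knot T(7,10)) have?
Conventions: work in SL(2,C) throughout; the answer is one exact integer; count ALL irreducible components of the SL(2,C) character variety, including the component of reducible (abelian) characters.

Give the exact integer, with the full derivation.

For T(7,10): irreducibility forces the central element u^7 = v^10 to one of +I, -I.
On an irreducible component, tr(u) is locked at 2*cos(pi*alpha/7) for some alpha in 1..6, and tr(v) at 2*cos(pi*beta/10) for some beta in 1..9.
The two central values (-1)^alpha I and (-1)^beta I must be the same matrix, so alpha and beta share a parity.
count pairs: odd alpha (3 choices) x odd beta (5), plus even alpha (3) x even beta (4): 3*5 + 3*4 = 27.
Total: 27 irreducible-character components + 1 reducible (abelian) component = 28.

28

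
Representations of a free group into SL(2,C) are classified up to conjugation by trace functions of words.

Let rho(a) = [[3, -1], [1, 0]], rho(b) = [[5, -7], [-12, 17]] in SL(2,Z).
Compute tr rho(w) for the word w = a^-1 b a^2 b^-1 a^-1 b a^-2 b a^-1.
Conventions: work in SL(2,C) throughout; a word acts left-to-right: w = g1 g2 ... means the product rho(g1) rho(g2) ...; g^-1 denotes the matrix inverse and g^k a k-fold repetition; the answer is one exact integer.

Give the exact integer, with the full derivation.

-17391982

rho(a^-1) = [[0, 1], [-1, 3]]
... * rho(b) = [[5, -7], [-12, 17]]  ->  [[-12, 17], [-41, 58]]
... * rho(a) = [[3, -1], [1, 0]]  ->  [[-19, 12], [-65, 41]]
... * rho(a) = [[3, -1], [1, 0]]  ->  [[-45, 19], [-154, 65]]
... * rho(b^-1) = [[17, 7], [12, 5]]  ->  [[-537, -220], [-1838, -753]]
... * rho(a^-1) = [[0, 1], [-1, 3]]  ->  [[220, -1197], [753, -4097]]
... * rho(b) = [[5, -7], [-12, 17]]  ->  [[15464, -21889], [52929, -74920]]
... * rho(a^-1) = [[0, 1], [-1, 3]]  ->  [[21889, -50203], [74920, -171831]]
... * rho(a^-1) = [[0, 1], [-1, 3]]  ->  [[50203, -128720], [171831, -440573]]
... * rho(b) = [[5, -7], [-12, 17]]  ->  [[1795655, -2539661], [6146031, -8692558]]
... * rho(a^-1) = [[0, 1], [-1, 3]]  ->  [[2539661, -5823328], [8692558, -19931643]]
tr = 2539661 + -19931643 = -17391982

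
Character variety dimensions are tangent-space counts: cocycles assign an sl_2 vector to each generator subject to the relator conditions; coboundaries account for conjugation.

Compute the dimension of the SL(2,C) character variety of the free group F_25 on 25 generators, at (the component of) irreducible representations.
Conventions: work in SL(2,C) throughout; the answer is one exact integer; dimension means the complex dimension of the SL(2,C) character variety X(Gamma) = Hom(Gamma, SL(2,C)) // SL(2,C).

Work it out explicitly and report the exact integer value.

Gamma = F_25 has 25 generators and no relators.
A cocycle picks one sl_2 vector per generator freely, giving dim Z^1 = 3*25 = 75.
dim B^1 = 3: the coboundary map is injective because an irreducible image has centralizer 0 in sl_2.
Therefore dim X = 75 - 3 = 72.

72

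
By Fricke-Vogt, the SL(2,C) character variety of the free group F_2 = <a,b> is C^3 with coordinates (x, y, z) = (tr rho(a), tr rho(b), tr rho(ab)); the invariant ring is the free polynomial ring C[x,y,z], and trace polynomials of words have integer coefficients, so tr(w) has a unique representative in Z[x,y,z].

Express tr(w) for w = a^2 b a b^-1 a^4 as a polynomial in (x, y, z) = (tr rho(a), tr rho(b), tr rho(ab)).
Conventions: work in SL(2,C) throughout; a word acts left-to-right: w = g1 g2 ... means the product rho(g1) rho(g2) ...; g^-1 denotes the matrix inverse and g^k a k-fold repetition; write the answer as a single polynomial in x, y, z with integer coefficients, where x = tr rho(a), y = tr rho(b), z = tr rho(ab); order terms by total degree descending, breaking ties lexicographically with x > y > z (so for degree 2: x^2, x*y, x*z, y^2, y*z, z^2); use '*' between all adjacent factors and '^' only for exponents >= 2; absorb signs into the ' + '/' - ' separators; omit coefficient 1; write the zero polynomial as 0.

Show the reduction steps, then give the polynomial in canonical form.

x^6*y*z - x^5*y^2 - x^5*z^2 - 4*x^4*y*z + x^5 + 4*x^3*y^2 + 4*x^3*z^2 + 3*x^2*y*z - 5*x^3 - 3*x*y^2 - 3*x*z^2 + 5*x

tr(a b a) = tr(a) * tr(b a) - tr(b)  (reduce the a square) = x*z - y
tr(b a^3) = tr(a) * tr(a b a) - tr(a b)  (reduce the a square) = x^2*z - x*y - z
so tr(b a^4) = tr(a) * tr(b a^3) - tr(b a^2)  (reduce the a square) = x^3*z - x^2*y - 2*x*z + y
so tr(a b a^4) = tr(a) * tr(b a^4) - tr(b a^3)  (reduce the a square) = x^4*z - x^3*y - 3*x^2*z + 2*x*y + z
so tr(a^3 b a^3) = tr(a) * tr(a b a^4) - tr(a b a^3)  (reduce the a square) = x^5*z - x^4*y - 4*x^3*z + 3*x^2*y + 3*x*z - y
so tr(a^6 b a) = tr(a) * tr(a^3 b a^3) - tr(a^3 b a^2)  (reduce the a square) = x^6*z - x^5*y - 5*x^4*z + 4*x^3*y + 6*x^2*z - 3*x*y - z
tr(b a b a) = tr(b a) * tr(b a) - tr(1)  (split on b) = z^2 - 2
reduce: tr(b a b) = tr(b) * tr(a b) - tr(a)  (reduce the b square) = y*z - x
tr(b a b a^2) = tr(a) * tr(b a b a) - tr(b a b)  (reduce the a square) = x*z^2 - y*z - x
so tr(a^2 b a b a) = tr(a) * tr(b a b a^2) - tr(b a b a)  (reduce the a square) = x^2*z^2 - x*y*z - x^2 - z^2 + 2
reduce: tr(b a b a^4) = tr(a) * tr(a^2 b a b a) - tr(a^2 b a b)  (reduce the a square) = x^3*z^2 - x^2*y*z - x^3 - 2*x*z^2 + y*z + 3*x
reduce: tr(b a b a^5) = tr(a) * tr(b a b a^4) - tr(b a b a^3)  (reduce the a square) = x^4*z^2 - x^3*y*z - x^4 - 3*x^2*z^2 + 2*x*y*z + 4*x^2 + z^2 - 2
tr(a^6 b a b) = tr(a) * tr(b a b a^5) - tr(b a b a^4)  (reduce the a square) = x^5*z^2 - x^4*y*z - x^5 - 4*x^3*z^2 + 3*x^2*y*z + 5*x^3 + 3*x*z^2 - y*z - 5*x
so tr(a^2 b a b^-1 a^4) = tr(a^6 b a) * tr(b) - tr(a^6 b a b)  (eliminate b^-1) = x^6*y*z - x^5*y^2 - x^5*z^2 - 4*x^4*y*z + x^5 + 4*x^3*y^2 + 4*x^3*z^2 + 3*x^2*y*z - 5*x^3 - 3*x*y^2 - 3*x*z^2 + 5*x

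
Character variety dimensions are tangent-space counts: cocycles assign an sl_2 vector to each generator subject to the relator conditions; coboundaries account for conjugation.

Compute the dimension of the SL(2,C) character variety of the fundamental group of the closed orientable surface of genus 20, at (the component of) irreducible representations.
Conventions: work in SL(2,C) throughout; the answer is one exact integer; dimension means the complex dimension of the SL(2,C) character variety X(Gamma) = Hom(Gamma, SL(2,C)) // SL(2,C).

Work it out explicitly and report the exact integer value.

Gamma = pi_1(Sigma_20) = < a_1, b_1, ..., a_20, b_20 | prod [a_i, b_i] > has 2g = 40 generators and 1 relator.
Before the relator condition, cocycle space has dim 3*40 = 120.
H^2 = coker(d_2) is dual to H^0 = 0 at irreducible rho (Poincare duality), so d_2 is onto: dim Z^1 = 117.
dim B^1 = 3 (coboundaries, injective at irreducible rho).
Hence dim X = 117 - 3 = 114.

114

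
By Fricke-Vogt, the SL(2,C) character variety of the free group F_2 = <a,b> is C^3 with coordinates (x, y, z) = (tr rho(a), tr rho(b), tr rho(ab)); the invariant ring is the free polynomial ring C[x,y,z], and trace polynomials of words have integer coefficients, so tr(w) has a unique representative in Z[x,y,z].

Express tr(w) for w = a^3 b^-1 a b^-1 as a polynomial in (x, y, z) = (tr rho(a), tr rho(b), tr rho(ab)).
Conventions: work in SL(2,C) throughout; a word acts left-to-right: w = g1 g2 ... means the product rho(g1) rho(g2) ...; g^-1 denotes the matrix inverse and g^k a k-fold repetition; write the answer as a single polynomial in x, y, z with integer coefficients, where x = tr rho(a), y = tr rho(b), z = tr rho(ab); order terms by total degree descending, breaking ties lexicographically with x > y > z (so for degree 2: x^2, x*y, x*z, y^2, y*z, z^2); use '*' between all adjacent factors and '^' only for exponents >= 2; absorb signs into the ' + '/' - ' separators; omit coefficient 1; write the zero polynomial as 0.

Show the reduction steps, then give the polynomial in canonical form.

tr(a^2) = tr(a) * tr(a) - tr(1)  (reduce the a square) = x^2 - 2
tr(a^3) = tr(a) * tr(a^2) - tr(a)  (reduce the a square) = x^3 - 3*x
tr(a^4) = tr(a) * tr(a^3) - tr(a^2)  (reduce the a square) = x^4 - 4*x^2 + 2
tr(b a^2) = tr(a) * tr(b a) - tr(b)  (reduce the a square) = x*z - y
tr(a b a^2) = tr(a) * tr(b a^2) - tr(b a)  (reduce the a square) = x^2*z - x*y - z
tr(a^4 b) = tr(a) * tr(a b a^2) - tr(a b a)  (reduce the a square) = x^3*z - x^2*y - 2*x*z + y
tr(a b^-1 a^3) = tr(a^4) * tr(b) - tr(a^4 b)  (eliminate b^-1) = x^4*y - x^3*z - 3*x^2*y + 2*x*z + y
tr(b a b a) = tr(b a) * tr(b a) - tr(1)  (split on b) = z^2 - 2
tr(b a b) = tr(b) * tr(a b) - tr(a)  (reduce the b square) = y*z - x
tr(a b a b a) = tr(a) * tr(b a b a) - tr(b a b)  (reduce the a square) = x*z^2 - y*z - x
tr(a^3 b a b) = tr(a) * tr(a b a b a) - tr(a b a b)  (reduce the a square) = x^2*z^2 - x*y*z - x^2 - z^2 + 2
tr(a b^-1 a^3 b) = tr(a^3 b a) * tr(b) - tr(a^3 b a b)  (eliminate b^-1) = x^3*y*z - x^2*y^2 - x^2*z^2 - x*y*z + x^2 + y^2 + z^2 - 2
tr(a^3 b^-1 a b^-1) = tr(a b^-1 a^3) * tr(b) - tr(a b^-1 a^3 b)  (eliminate b^-1) = x^4*y^2 - 2*x^3*y*z - 2*x^2*y^2 + x^2*z^2 + 3*x*y*z - x^2 - z^2 + 2

x^4*y^2 - 2*x^3*y*z - 2*x^2*y^2 + x^2*z^2 + 3*x*y*z - x^2 - z^2 + 2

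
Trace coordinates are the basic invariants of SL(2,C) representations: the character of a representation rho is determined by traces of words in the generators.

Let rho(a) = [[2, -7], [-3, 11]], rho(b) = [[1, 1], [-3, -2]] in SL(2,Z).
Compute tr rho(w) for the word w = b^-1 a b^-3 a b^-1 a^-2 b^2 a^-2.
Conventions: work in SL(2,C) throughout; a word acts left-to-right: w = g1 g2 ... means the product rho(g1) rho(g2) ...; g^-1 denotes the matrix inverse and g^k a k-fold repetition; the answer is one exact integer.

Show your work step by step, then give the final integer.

rho(b^-1) = [[-2, -1], [3, 1]]
... * rho(a) = [[2, -7], [-3, 11]]  ->  [[-1, 3], [3, -10]]
... * rho(b^-1) = [[-2, -1], [3, 1]]  ->  [[11, 4], [-36, -13]]
... * rho(b^-1) = [[-2, -1], [3, 1]]  ->  [[-10, -7], [33, 23]]
... * rho(b^-1) = [[-2, -1], [3, 1]]  ->  [[-1, 3], [3, -10]]
... * rho(a) = [[2, -7], [-3, 11]]  ->  [[-11, 40], [36, -131]]
... * rho(b^-1) = [[-2, -1], [3, 1]]  ->  [[142, 51], [-465, -167]]
... * rho(a^-1) = [[11, 7], [3, 2]]  ->  [[1715, 1096], [-5616, -3589]]
... * rho(a^-1) = [[11, 7], [3, 2]]  ->  [[22153, 14197], [-72543, -46490]]
... * rho(b) = [[1, 1], [-3, -2]]  ->  [[-20438, -6241], [66927, 20437]]
... * rho(b) = [[1, 1], [-3, -2]]  ->  [[-1715, -7956], [5616, 26053]]
... * rho(a^-1) = [[11, 7], [3, 2]]  ->  [[-42733, -27917], [139935, 91418]]
... * rho(a^-1) = [[11, 7], [3, 2]]  ->  [[-553814, -354965], [1813539, 1162381]]
tr = -553814 + 1162381 = 608567

608567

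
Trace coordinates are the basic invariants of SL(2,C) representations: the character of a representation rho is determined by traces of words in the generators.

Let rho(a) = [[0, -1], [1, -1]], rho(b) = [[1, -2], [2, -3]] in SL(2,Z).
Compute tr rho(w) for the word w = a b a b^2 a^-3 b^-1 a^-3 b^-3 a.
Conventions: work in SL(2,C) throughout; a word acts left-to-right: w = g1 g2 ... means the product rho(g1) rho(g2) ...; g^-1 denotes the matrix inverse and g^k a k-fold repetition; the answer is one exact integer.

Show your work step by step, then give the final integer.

rho(a) = [[0, -1], [1, -1]]
... * rho(b) = [[1, -2], [2, -3]]  ->  [[-2, 3], [-1, 1]]
... * rho(a) = [[0, -1], [1, -1]]  ->  [[3, -1], [1, 0]]
... * rho(b) = [[1, -2], [2, -3]]  ->  [[1, -3], [1, -2]]
... * rho(b) = [[1, -2], [2, -3]]  ->  [[-5, 7], [-3, 4]]
... * rho(a^-1) = [[-1, 1], [-1, 0]]  ->  [[-2, -5], [-1, -3]]
... * rho(a^-1) = [[-1, 1], [-1, 0]]  ->  [[7, -2], [4, -1]]
... * rho(a^-1) = [[-1, 1], [-1, 0]]  ->  [[-5, 7], [-3, 4]]
... * rho(b^-1) = [[-3, 2], [-2, 1]]  ->  [[1, -3], [1, -2]]
... * rho(a^-1) = [[-1, 1], [-1, 0]]  ->  [[2, 1], [1, 1]]
... * rho(a^-1) = [[-1, 1], [-1, 0]]  ->  [[-3, 2], [-2, 1]]
... * rho(a^-1) = [[-1, 1], [-1, 0]]  ->  [[1, -3], [1, -2]]
... * rho(b^-1) = [[-3, 2], [-2, 1]]  ->  [[3, -1], [1, 0]]
... * rho(b^-1) = [[-3, 2], [-2, 1]]  ->  [[-7, 5], [-3, 2]]
... * rho(b^-1) = [[-3, 2], [-2, 1]]  ->  [[11, -9], [5, -4]]
... * rho(a) = [[0, -1], [1, -1]]  ->  [[-9, -2], [-4, -1]]
tr = -9 + -1 = -10

-10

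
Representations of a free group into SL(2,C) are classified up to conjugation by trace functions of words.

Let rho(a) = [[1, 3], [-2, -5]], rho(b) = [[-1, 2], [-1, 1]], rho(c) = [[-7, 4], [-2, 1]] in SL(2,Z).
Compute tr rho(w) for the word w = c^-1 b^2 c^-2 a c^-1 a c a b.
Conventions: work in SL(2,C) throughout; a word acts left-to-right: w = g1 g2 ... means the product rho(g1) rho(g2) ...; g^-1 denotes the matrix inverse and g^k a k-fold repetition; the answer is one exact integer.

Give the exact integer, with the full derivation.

1764141

rho(c^-1) = [[1, -4], [2, -7]]
... * rho(b) = [[-1, 2], [-1, 1]]  ->  [[3, -2], [5, -3]]
... * rho(b) = [[-1, 2], [-1, 1]]  ->  [[-1, 4], [-2, 7]]
... * rho(c^-1) = [[1, -4], [2, -7]]  ->  [[7, -24], [12, -41]]
... * rho(c^-1) = [[1, -4], [2, -7]]  ->  [[-41, 140], [-70, 239]]
... * rho(a) = [[1, 3], [-2, -5]]  ->  [[-321, -823], [-548, -1405]]
... * rho(c^-1) = [[1, -4], [2, -7]]  ->  [[-1967, 7045], [-3358, 12027]]
... * rho(a) = [[1, 3], [-2, -5]]  ->  [[-16057, -41126], [-27412, -70209]]
... * rho(c) = [[-7, 4], [-2, 1]]  ->  [[194651, -105354], [332302, -179857]]
... * rho(a) = [[1, 3], [-2, -5]]  ->  [[405359, 1110723], [692016, 1896191]]
... * rho(b) = [[-1, 2], [-1, 1]]  ->  [[-1516082, 1921441], [-2588207, 3280223]]
tr = -1516082 + 3280223 = 1764141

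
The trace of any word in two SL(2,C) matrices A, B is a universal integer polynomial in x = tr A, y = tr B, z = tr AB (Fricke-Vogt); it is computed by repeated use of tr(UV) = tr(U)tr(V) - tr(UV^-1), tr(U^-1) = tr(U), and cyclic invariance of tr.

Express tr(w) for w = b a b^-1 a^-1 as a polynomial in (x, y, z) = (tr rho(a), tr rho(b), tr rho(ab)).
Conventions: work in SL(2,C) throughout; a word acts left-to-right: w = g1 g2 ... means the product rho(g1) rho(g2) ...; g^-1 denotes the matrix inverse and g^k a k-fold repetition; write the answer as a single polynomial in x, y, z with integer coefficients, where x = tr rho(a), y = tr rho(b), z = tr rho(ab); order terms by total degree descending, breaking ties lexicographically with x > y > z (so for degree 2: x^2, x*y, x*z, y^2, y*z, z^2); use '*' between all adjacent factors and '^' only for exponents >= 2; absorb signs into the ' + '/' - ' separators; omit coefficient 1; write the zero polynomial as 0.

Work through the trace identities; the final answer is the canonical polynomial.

-x*y*z + x^2 + y^2 + z^2 - 2

use: trace(a b a) = trace(a)*trace(b a) - trace(b) = x*z - y
trace(a b a b) = trace(a b)*trace(a b) - trace(1)   [split at repeated a] = z^2 - 2
apply: trace(b a b^-1 a) = trace(a b a)*trace(b) - trace(a b a b) = x*y*z - y^2 - z^2 + 2
use: trace(b a b^-1 a^-1) = trace(b a b^-1)*trace(a) - trace(b a b^-1 a) = -x*y*z + x^2 + y^2 + z^2 - 2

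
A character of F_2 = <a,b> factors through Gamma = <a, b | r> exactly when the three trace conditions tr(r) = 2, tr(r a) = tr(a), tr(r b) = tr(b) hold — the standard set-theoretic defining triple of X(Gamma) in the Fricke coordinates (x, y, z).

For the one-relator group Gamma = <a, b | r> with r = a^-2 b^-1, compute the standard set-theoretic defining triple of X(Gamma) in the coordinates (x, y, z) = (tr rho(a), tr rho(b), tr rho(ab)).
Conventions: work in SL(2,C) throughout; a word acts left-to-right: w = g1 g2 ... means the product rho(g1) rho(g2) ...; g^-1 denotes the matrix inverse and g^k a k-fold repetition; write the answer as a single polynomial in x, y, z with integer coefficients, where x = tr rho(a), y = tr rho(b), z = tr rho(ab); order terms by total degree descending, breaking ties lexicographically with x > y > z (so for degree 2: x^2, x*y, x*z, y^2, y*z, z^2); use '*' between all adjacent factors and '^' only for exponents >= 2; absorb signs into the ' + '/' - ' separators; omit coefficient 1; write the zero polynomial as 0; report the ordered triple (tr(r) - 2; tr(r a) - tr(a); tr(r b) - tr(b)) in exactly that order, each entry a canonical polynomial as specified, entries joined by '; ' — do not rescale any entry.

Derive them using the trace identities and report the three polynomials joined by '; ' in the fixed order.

x*z - y - 2; -x + z; x^2 - y - 2

trace(a^-1) = trace(a) = x
trace(a^-2) = trace(a^-1)*trace(a) - trace(1) = x^2 - 2
trace(b a^-1) = trace(b)*trace(a) - trace(b a) = x*y - z
trace(a^-2 b) = trace(b a^-1)*trace(a) - trace(b) = x^2*y - x*z - y
trace(a^-2 b^-1) = trace(a^-2)*trace(b) - trace(a^-2 b) = x*z - y
assemble the triple (trace(r) - 2; trace(r a) - x; trace(r b) - y)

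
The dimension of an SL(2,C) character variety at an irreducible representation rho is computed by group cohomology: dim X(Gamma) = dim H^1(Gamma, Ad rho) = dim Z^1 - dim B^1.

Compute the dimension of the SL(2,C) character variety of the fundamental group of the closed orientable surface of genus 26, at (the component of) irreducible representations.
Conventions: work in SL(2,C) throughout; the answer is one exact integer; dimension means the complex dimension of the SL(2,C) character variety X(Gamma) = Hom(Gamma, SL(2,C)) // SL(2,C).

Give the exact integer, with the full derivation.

pi_1 of the closed genus-26 surface has 52 generators bound by the single product-of-commutators relator.
Before the relator condition, cocycle space has dim 3*52 = 156.
d_2 is surjective at irreducible rho (its cokernel H^2 is dual to H^0 = 0), so dim Z^1 = 156 - 3 = 153.
As always at irreducible rho, dim B^1 = 3.
dim H^1 = 153 - 3 = 150 = dim X.

150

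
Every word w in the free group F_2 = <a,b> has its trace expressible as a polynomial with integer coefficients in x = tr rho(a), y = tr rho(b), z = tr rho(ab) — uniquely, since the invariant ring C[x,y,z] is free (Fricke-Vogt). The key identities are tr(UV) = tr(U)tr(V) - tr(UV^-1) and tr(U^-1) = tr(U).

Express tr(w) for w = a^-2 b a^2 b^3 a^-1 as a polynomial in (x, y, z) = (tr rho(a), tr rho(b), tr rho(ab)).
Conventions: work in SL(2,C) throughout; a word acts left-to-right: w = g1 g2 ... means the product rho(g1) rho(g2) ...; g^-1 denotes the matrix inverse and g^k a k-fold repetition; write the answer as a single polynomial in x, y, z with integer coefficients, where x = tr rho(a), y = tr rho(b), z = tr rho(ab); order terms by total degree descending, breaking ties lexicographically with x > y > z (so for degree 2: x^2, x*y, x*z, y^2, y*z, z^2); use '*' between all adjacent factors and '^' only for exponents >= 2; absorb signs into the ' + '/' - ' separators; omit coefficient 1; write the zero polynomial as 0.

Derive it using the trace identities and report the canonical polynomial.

apply: tr(a^2 b) = tr(a) * tr(b a) - tr(b)   [square of a] = x*z - y
tr(a^2) = tr(a) * tr(a) - tr(1)   [square of a] = x^2 - 2
tr(b a^2 b) = tr(b) * tr(a^2 b) - tr(a^2)   [square of b] = x*y*z - x^2 - y^2 + 2
apply: tr(b a^2 b^2) = tr(b) * tr(b a^2 b) - tr(b a^2)   [square of b] = x*y^2*z - x^2*y - y^3 - x*z + 3*y
apply: tr(b a^2 b^3) = tr(b) * tr(b a^2 b^2) - tr(b a^2 b)   [square of b] = x*y^3*z - x^2*y^2 - y^4 - 2*x*y*z + x^2 + 4*y^2 - 2
apply: tr(a b a b) = tr(b a) * tr(b a) - tr(1)   [split at a repeated b] = z^2 - 2
apply: tr(b a b a b) = tr(b) * tr(a b a b) - tr(a b a)   [square of b] = y*z^2 - x*z - y
tr(b^3 a b a) = tr(b) * tr(b a b a b) - tr(b a b a)   [square of b] = y^2*z^2 - x*y*z - y^2 - z^2 + 2
use: tr(b a b) = tr(b) * tr(a b) - tr(a)   [square of b] = y*z - x
apply: tr(b^2 a b) = tr(b) * tr(b a b) - tr(b a)   [square of b] = y^2*z - x*y - z
use: tr(b^3 a b) = tr(b) * tr(b^2 a b) - tr(b^2 a)   [square of b] = y^3*z - x*y^2 - 2*y*z + x
use: tr(b a^2 b^3 a) = tr(a) * tr(b^3 a b a) - tr(b^3 a b)   [square of a] = x*y^2*z^2 - x^2*y*z - y^3*z - x*z^2 + 2*y*z + x
tr(a^-1 b a^2 b^3) = tr(b a^2 b^3) * tr(a) - tr(b a^2 b^3 a)   [inverse elimination on a] = x^2*y^3*z - x^3*y^2 - x*y^4 - x*y^2*z^2 - x^2*y*z + y^3*z + x^3 + 4*x*y^2 + x*z^2 - 2*y*z - 3*x
use: tr(a^-1 b a^2 b^3 a^-1) = tr(a^-1 b a^2 b^3) * tr(a) - tr(a^-1 b a^2 b^3 a)   [inverse elimination on a] = x^3*y^3*z - x^4*y^2 - x^2*y^4 - x^2*y^2*z^2 - x^3*y*z + x^4 + 5*x^2*y^2 + x^2*z^2 + y^4 - 4*x^2 - 4*y^2 + 2
use: tr(a^-2 b a^2 b^3 a^-1) = tr(a^-1 b a^2 b^3 a^-1) * tr(a) - tr(a^-1 b a^2 b^3)   [inverse elimination on a] = x^4*y^3*z - x^5*y^2 - x^3*y^4 - x^3*y^2*z^2 - x^4*y*z - x^2*y^3*z + x^5 + 6*x^3*y^2 + x^3*z^2 + 2*x*y^4 + x*y^2*z^2 + x^2*y*z - y^3*z - 5*x^3 - 8*x*y^2 - x*z^2 + 2*y*z + 5*x

x^4*y^3*z - x^5*y^2 - x^3*y^4 - x^3*y^2*z^2 - x^4*y*z - x^2*y^3*z + x^5 + 6*x^3*y^2 + x^3*z^2 + 2*x*y^4 + x*y^2*z^2 + x^2*y*z - y^3*z - 5*x^3 - 8*x*y^2 - x*z^2 + 2*y*z + 5*x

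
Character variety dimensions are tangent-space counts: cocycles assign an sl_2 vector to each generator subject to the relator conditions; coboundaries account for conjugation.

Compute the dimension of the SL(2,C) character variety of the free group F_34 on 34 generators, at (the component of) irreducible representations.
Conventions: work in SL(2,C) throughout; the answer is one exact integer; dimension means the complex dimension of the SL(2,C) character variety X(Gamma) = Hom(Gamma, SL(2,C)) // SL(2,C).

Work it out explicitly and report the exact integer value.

99

Here Gamma is free of rank 34 — no relator constrains a cocycle.
So Z^1 = (sl_2)^34 in full: dim Z^1 = 102.
dim B^1 = 3: the coboundary map is injective because an irreducible image has centralizer 0 in sl_2.
dim H^1 = 102 - 3 = 99, which is dim X.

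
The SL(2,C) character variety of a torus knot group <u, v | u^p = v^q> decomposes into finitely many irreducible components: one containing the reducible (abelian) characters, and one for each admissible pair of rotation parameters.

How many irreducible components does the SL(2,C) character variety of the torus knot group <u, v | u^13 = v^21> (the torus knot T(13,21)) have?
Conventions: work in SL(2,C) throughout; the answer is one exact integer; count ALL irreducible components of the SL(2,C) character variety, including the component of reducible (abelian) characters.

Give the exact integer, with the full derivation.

For T(13,21): irreducibility forces the central element u^13 = v^21 to one of +I, -I.
So on each irreducible component the traces are pinned: tr(u) = 2*cos(pi*alpha/13) with 1 <= alpha <= 12, tr(v) = 2*cos(pi*beta/21) with 1 <= beta <= 20.
The two central values (-1)^alpha I and (-1)^beta I must be the same matrix, so alpha and beta share a parity.
Counting: 6 odd alphas x 10 odd betas + 6 even alphas x 10 even betas = 60 + 60 = 120.
components with irreducible characters: 120; plus the single component of reducible (abelian) characters: total 121.

121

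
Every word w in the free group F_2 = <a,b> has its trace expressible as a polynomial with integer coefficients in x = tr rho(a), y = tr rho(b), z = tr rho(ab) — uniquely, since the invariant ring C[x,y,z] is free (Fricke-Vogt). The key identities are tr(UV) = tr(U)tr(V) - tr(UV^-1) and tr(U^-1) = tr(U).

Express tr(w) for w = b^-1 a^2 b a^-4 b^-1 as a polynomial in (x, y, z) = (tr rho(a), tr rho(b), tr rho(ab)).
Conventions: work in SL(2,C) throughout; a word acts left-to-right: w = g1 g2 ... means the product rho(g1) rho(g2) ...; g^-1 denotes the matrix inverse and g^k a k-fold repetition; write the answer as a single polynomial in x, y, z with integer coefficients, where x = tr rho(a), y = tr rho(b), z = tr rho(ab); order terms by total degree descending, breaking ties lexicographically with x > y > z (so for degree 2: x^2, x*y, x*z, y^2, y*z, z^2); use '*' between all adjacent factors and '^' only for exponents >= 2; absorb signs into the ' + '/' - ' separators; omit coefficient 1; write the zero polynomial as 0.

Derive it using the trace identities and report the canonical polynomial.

trace(b^2 a) = trace(b) trace(a b) - trace(a) = y*z - x
apply: trace(b^2) = trace(b) trace(b) - trace(1) = y^2 - 2
trace(b a^2 b) = trace(a) trace(b^2 a) - trace(b^2) = x*y*z - x^2 - y^2 + 2
apply: trace(b a b a) = trace(a b) trace(a b) - trace(1)   [split at repeated a] = z^2 - 2
trace(b a^2 b a) = trace(a) trace(b a b a) - trace(b a b) = x*z^2 - y*z - x
use: trace(a^2 b a^-1 b) = trace(b a^2 b) trace(a) - trace(b a^2 b a) = x^2*y*z - x^3 - x*y^2 - x*z^2 + y*z + 3*x
trace(a^-1 b^-1 a^2 b) = trace(a^2 b a^-1) trace(b) - trace(a^2 b a^-1 b) = -x^2*y*z + x^3 + x*y^2 + x*z^2 - 3*x
trace(a^2) = trace(a) trace(a) - trace(1) = x^2 - 2
apply: trace(a^-2 b^-1 a^2 b) = trace(a^-1 b^-1 a^2 b) trace(a) - trace(a^-1 b^-1 a^2 b a) = -x^3*y*z + x^4 + x^2*y^2 + x^2*z^2 - 4*x^2 + 2
trace(a^-1 b^-1 a^2 b a^-2) = trace(a^-2 b^-1 a^2 b) trace(a) - trace(a^-2 b^-1 a^2 b a) = -x^4*y*z + x^5 + x^3*y^2 + x^3*z^2 + x^2*y*z - 5*x^3 - x*y^2 - x*z^2 + 5*x
trace(a^2 b a^-4 b^-1) = trace(a^-1 b^-1 a^2 b a^-2) trace(a) - trace(a^-1 b^-1 a^2 b a^-1) = -x^5*y*z + x^6 + x^4*y^2 + x^4*z^2 + 2*x^3*y*z - 6*x^4 - 2*x^2*y^2 - 2*x^2*z^2 + 9*x^2 - 2
use: trace(b a^-1) = trace(b) trace(a) - trace(b a) = x*y - z
use: trace(b a^-2) = trace(b a^-1) trace(a) - trace(b) = x^2*y - x*z - y
trace(b^-1 a^2 b a^-4 b^-1) = trace(a^2 b a^-4 b^-1) trace(b) - trace(a^2 b a^-4) = -x^5*y^2*z + x^6*y + x^4*y^3 + x^4*y*z^2 + 2*x^3*y^2*z - 6*x^4*y - 2*x^2*y^3 - 2*x^2*y*z^2 + 8*x^2*y + x*z - y

-x^5*y^2*z + x^6*y + x^4*y^3 + x^4*y*z^2 + 2*x^3*y^2*z - 6*x^4*y - 2*x^2*y^3 - 2*x^2*y*z^2 + 8*x^2*y + x*z - y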